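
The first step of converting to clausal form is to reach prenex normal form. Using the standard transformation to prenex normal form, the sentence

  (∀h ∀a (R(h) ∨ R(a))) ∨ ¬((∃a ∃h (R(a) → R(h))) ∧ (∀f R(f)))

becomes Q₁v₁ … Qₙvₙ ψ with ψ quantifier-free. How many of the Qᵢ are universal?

4

First replace A → B with ¬A ∨ B.
  (∀h ∀a (R(h) ∨ R(a))) ∨ ¬((∃a ∃h (¬R(a) ∨ R(h))) ∧ (∀f R(f)))
Push ¬ through the quantifiers and connectives to reach negation normal form:
  (∀h ∀a (R(h) ∨ R(a))) ∨ (∀a ∀h (R(a) ∧ ¬R(h))) ∨ (∃f ¬R(f))
Rename bound variables to avoid capture: a↦t, h↦z.
  (∀h ∀a (R(h) ∨ R(a))) ∨ (∀t ∀z (R(t) ∧ ¬R(z))) ∨ (∃f ¬R(f))
Extract every quantifier outward, since the variables are now distinct and don't occur free across branches:
  ∀h ∀a ∀t ∀z ∃f (R(h) ∨ R(a) ∨ R(t) ∧ ¬R(z) ∨ ¬R(f))
The prefix is ∀h ∀a ∀t ∀z ∃f: 4 universal, 1 existential.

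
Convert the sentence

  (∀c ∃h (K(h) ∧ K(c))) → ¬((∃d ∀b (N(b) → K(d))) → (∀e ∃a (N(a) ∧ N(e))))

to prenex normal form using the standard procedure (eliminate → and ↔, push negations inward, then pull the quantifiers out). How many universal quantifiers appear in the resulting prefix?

3

First replace A → B with ¬A ∨ B.
  ¬(∀c ∃h (K(h) ∧ K(c))) ∨ ¬(¬(∃d ∀b (¬N(b) ∨ K(d))) ∨ (∀e ∃a (N(a) ∧ N(e))))
Drive negations inward (¬∀x A ≡ ∃x ¬A, ¬∃x A ≡ ∀x ¬A, De Morgan for ∧/∨):
  (∃c ∀h (¬K(h) ∨ ¬K(c))) ∨ (∃d ∀b (¬N(b) ∨ K(d))) ∧ (∃e ∀a (¬N(a) ∨ ¬N(e)))
All bound variables are already distinct, so no renaming is needed.
Extract every quantifier outward, since the variables are now distinct and don't occur free across branches:
  ∃c ∀h ∃d ∀b ∃e ∀a (¬K(h) ∨ ¬K(c) ∨ (¬N(b) ∨ K(d)) ∧ (¬N(a) ∨ ¬N(e)))
The prefix is ∃c ∀h ∃d ∀b ∃e ∀a: 3 universal, 3 existential.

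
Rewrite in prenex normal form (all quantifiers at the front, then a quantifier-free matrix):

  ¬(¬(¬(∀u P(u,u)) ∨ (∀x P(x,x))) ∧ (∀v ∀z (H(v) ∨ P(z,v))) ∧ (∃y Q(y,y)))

Drive negations inward (¬∀x A ≡ ∃x ¬A, ¬∃x A ≡ ∀x ¬A, De Morgan for ∧/∨):
  (∃u ¬P(u,u)) ∨ (∀x P(x,x)) ∨ (∃v ∃z (¬H(v) ∧ ¬P(z,v))) ∨ (∀y ¬Q(y,y))
All bound variables are already distinct, so no renaming is needed.
Finally move all quantifiers to the prefix:
  ∃u ∀x ∃v ∃z ∀y (¬P(u,u) ∨ P(x,x) ∨ ¬H(v) ∧ ¬P(z,v) ∨ ¬Q(y,y))

∃u ∀x ∃v ∃z ∀y (¬P(u,u) ∨ P(x,x) ∨ ¬H(v) ∧ ¬P(z,v) ∨ ¬Q(y,y))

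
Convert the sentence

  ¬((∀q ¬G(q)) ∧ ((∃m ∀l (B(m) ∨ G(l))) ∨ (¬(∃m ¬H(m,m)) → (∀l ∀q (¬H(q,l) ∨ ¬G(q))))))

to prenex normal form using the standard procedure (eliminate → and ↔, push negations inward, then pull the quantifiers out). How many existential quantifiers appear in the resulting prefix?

Eliminate → and ↔ using ¬ and ∨.
  ¬((∀q ¬G(q)) ∧ ((∃m ∀l (B(m) ∨ G(l))) ∨ ¬¬(∃m ¬H(m,m)) ∨ (∀l ∀q (¬H(q,l) ∨ ¬G(q)))))
Move each ¬ inward, flipping quantifiers it crosses:
  (∃q G(q)) ∨ (∀m ∃l (¬B(m) ∧ ¬G(l))) ∧ (∀m H(m,m)) ∧ (∃l ∃q (H(q,l) ∧ G(q)))
Give each quantifier a distinct variable: m↦u, l↦x, q↦w.
  (∃q G(q)) ∨ (∀m ∃l (¬B(m) ∧ ¬G(l))) ∧ (∀u H(u,u)) ∧ (∃x ∃w (H(w,x) ∧ G(w)))
Finally move all quantifiers to the prefix:
  ∃q ∀m ∃l ∀u ∃x ∃w (G(q) ∨ ¬B(m) ∧ ¬G(l) ∧ H(u,u) ∧ H(w,x) ∧ G(w))
The prefix is ∃q ∀m ∃l ∀u ∃x ∃w: 2 universal, 4 existential.

4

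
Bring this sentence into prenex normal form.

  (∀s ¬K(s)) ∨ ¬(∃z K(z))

Push ¬ through the quantifiers and connectives to reach negation normal form:
  (∀s ¬K(s)) ∨ (∀z ¬K(z))
All bound variables are already distinct, so no renaming is needed.
Extract every quantifier outward, since the variables are now distinct and don't occur free across branches:
  ∀s ∀z (¬K(s) ∨ ¬K(z))

∀s ∀z (¬K(s) ∨ ¬K(z))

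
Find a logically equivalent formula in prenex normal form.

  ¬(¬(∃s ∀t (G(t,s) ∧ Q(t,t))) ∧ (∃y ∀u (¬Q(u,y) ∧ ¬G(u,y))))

Move each ¬ inward, flipping quantifiers it crosses:
  (∃s ∀t (G(t,s) ∧ Q(t,t))) ∨ (∀y ∃u (Q(u,y) ∨ G(u,y)))
Extract every quantifier outward, since the variables are now distinct and don't occur free across branches:
  ∃s ∀t ∀y ∃u (G(t,s) ∧ Q(t,t) ∨ Q(u,y) ∨ G(u,y))

∃s ∀t ∀y ∃u (G(t,s) ∧ Q(t,t) ∨ Q(u,y) ∨ G(u,y))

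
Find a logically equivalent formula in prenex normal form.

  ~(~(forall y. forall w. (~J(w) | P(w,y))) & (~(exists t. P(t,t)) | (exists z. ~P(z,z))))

Drive negations inward (¬∀x A ≡ ∃x ¬A, ¬∃x A ≡ ∀x ¬A, De Morgan for ∧/∨):
  (forall y. forall w. (~J(w) | P(w,y))) | (exists t. P(t,t)) & (forall z. P(z,z))
All bound variables are already distinct, so no renaming is needed.
Pull the quantifiers to the front (each side's bound variable is not free in the other side):
  forall y. forall w. exists t. forall z. (~J(w) | P(w,y) | P(t,t) & P(z,z))

forall y. forall w. exists t. forall z. (~J(w) | P(w,y) | P(t,t) & P(z,z))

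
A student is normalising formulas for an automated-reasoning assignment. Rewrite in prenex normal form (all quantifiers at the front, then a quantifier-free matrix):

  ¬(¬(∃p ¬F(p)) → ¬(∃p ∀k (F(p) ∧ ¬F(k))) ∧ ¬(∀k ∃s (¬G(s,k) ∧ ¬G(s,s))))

Eliminate → and ↔ using ¬ and ∨.
  ¬(¬¬(∃p ¬F(p)) ∨ ¬(∃p ∀k (F(p) ∧ ¬F(k))) ∧ ¬(∀k ∃s (¬G(s,k) ∧ ¬G(s,s))))
Push ¬ through the quantifiers and connectives to reach negation normal form:
  (∀p F(p)) ∧ ((∃p ∀k (F(p) ∧ ¬F(k))) ∨ (∀k ∃s (¬G(s,k) ∧ ¬G(s,s))))
Give each quantifier a distinct variable: p↦z, k↦z1.
  (∀p F(p)) ∧ ((∃z ∀k (F(z) ∧ ¬F(k))) ∨ (∀z1 ∃s (¬G(s,z1) ∧ ¬G(s,s))))
Finally move all quantifiers to the prefix:
  ∀p ∃z ∀k ∀z1 ∃s (F(p) ∧ (F(z) ∧ ¬F(k) ∨ ¬G(s,z1) ∧ ¬G(s,s)))

∀p ∃z ∀k ∀z1 ∃s (F(p) ∧ (F(z) ∧ ¬F(k) ∨ ¬G(s,z1) ∧ ¬G(s,s)))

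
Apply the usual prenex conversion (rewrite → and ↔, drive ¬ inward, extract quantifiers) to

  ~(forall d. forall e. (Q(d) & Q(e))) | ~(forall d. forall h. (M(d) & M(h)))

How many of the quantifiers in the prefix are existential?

4

Drive negations inward (¬∀x A ≡ ∃x ¬A, ¬∃x A ≡ ∀x ¬A, De Morgan for ∧/∨):
  (exists d. exists e. (~Q(d) | ~Q(e))) | (exists d. exists h. (~M(d) | ~M(h)))
Standardize variables apart so no two quantifiers bind the same name: d↦u1.
  (exists d. exists e. (~Q(d) | ~Q(e))) | (exists u1. exists h. (~M(u1) | ~M(h)))
Pull the quantifiers to the front (each side's bound variable is not free in the other side):
  exists d. exists e. exists u1. exists h. (~Q(d) | ~Q(e) | ~M(u1) | ~M(h))
The prefix is exists d exists e exists u1 exists h: 0 universal, 4 existential.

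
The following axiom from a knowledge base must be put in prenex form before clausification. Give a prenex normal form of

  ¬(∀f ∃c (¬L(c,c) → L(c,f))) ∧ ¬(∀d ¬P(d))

Eliminate → and ↔ using ¬ and ∨.
  ¬(∀f ∃c (¬¬L(c,c) ∨ L(c,f))) ∧ ¬(∀d ¬P(d))
Push ¬ through the quantifiers and connectives to reach negation normal form:
  (∃f ∀c (¬L(c,c) ∧ ¬L(c,f))) ∧ (∃d P(d))
All bound variables are already distinct, so no renaming is needed.
Extract every quantifier outward, since the variables are now distinct and don't occur free across branches:
  ∃f ∀c ∃d (¬L(c,c) ∧ ¬L(c,f) ∧ P(d))

∃f ∀c ∃d (¬L(c,c) ∧ ¬L(c,f) ∧ P(d))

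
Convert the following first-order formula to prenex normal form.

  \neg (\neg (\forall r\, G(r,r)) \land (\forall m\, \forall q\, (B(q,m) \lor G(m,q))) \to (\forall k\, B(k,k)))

Eliminate → and ↔ using ¬ and ∨.
  \neg (\neg (\neg (\forall r\, G(r,r)) \land (\forall m\, \forall q\, (B(q,m) \lor G(m,q)))) \lor (\forall k\, B(k,k)))
Move each ¬ inward, flipping quantifiers it crosses:
  (\exists r\, \neg G(r,r)) \land (\forall m\, \forall q\, (B(q,m) \lor G(m,q))) \land (\exists k\, \neg B(k,k))
Finally move all quantifiers to the prefix:
  \exists r\, \forall m\, \forall q\, \exists k\, (\neg G(r,r) \land (B(q,m) \lor G(m,q)) \land \neg B(k,k))

\exists r\, \forall m\, \forall q\, \exists k\, (\neg G(r,r) \land (B(q,m) \lor G(m,q)) \land \neg B(k,k))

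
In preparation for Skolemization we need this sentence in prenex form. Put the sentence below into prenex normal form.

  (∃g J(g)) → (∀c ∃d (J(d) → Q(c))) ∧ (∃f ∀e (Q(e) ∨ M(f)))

Rewrite implications/biconditionals: A → B as ¬A ∨ B.
  ¬(∃g J(g)) ∨ (∀c ∃d (¬J(d) ∨ Q(c))) ∧ (∃f ∀e (Q(e) ∨ M(f)))
Move each ¬ inward, flipping quantifiers it crosses:
  (∀g ¬J(g)) ∨ (∀c ∃d (¬J(d) ∨ Q(c))) ∧ (∃f ∀e (Q(e) ∨ M(f)))
All bound variables are already distinct, so no renaming is needed.
Finally move all quantifiers to the prefix:
  ∀g ∀c ∃d ∃f ∀e (¬J(g) ∨ (¬J(d) ∨ Q(c)) ∧ (Q(e) ∨ M(f)))

∀g ∀c ∃d ∃f ∀e (¬J(g) ∨ (¬J(d) ∨ Q(c)) ∧ (Q(e) ∨ M(f)))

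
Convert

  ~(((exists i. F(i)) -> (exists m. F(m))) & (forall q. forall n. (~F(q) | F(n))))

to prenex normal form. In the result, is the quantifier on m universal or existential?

Rewrite implications/biconditionals: A → B as ¬A ∨ B.
  ~((~(exists i. F(i)) | (exists m. F(m))) & (forall q. forall n. (~F(q) | F(n))))
Drive negations inward (¬∀x A ≡ ∃x ¬A, ¬∃x A ≡ ∀x ¬A, De Morgan for ∧/∨):
  (exists i. F(i)) & (forall m. ~F(m)) | (exists q. exists n. (F(q) & ~F(n)))
All bound variables are already distinct, so no renaming is needed.
Finally move all quantifiers to the prefix:
  exists i. forall m. exists q. exists n. (F(i) & ~F(m) | F(q) & ~F(n))
The quantifier exists m sits under an odd number of negations (counting the antecedent side of each →), so it flips to forall m.

universal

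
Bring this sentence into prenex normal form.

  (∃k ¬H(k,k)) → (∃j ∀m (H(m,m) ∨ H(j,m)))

First replace A → B with ¬A ∨ B.
  ¬(∃k ¬H(k,k)) ∨ (∃j ∀m (H(m,m) ∨ H(j,m)))
Move each ¬ inward, flipping quantifiers it crosses:
  (∀k H(k,k)) ∨ (∃j ∀m (H(m,m) ∨ H(j,m)))
All bound variables are already distinct, so no renaming is needed.
Extract every quantifier outward, since the variables are now distinct and don't occur free across branches:
  ∀k ∃j ∀m (H(k,k) ∨ H(m,m) ∨ H(j,m))

∀k ∃j ∀m (H(k,k) ∨ H(m,m) ∨ H(j,m))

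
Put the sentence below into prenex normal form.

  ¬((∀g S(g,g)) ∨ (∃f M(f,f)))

∃g ∀f (¬S(g,g) ∧ ¬M(f,f))

Drive negations inward (¬∀x A ≡ ∃x ¬A, ¬∃x A ≡ ∀x ¬A, De Morgan for ∧/∨):
  (∃g ¬S(g,g)) ∧ (∀f ¬M(f,f))
Finally move all quantifiers to the prefix:
  ∃g ∀f (¬S(g,g) ∧ ¬M(f,f))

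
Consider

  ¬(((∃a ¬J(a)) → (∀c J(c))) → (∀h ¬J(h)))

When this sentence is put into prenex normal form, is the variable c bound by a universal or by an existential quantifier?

universal

First replace A → B with ¬A ∨ B.
  ¬(¬(¬(∃a ¬J(a)) ∨ (∀c J(c))) ∨ (∀h ¬J(h)))
Push ¬ through the quantifiers and connectives to reach negation normal form:
  ((∀a J(a)) ∨ (∀c J(c))) ∧ (∃h J(h))
All bound variables are already distinct, so no renaming is needed.
Pull the quantifiers to the front (each side's bound variable is not free in the other side):
  ∀a ∀c ∃h ((J(a) ∨ J(c)) ∧ J(h))
The quantifier ∀c sits under an even number of negations (counting the antecedent side of each →), so it remains universal.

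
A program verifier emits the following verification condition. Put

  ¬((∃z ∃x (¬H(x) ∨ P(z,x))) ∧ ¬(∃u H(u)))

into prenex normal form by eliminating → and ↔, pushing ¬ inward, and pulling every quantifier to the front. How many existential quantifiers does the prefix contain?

Push ¬ through the quantifiers and connectives to reach negation normal form:
  (∀z ∀x (H(x) ∧ ¬P(z,x))) ∨ (∃u H(u))
Pull the quantifiers to the front (each side's bound variable is not free in the other side):
  ∀z ∀x ∃u (H(x) ∧ ¬P(z,x) ∨ H(u))
The prefix is ∀z ∀x ∃u: 2 universal, 1 existential.

1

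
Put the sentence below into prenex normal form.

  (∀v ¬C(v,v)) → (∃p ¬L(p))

∃v ∃p (C(v,v) ∨ ¬L(p))

Rewrite implications/biconditionals: A → B as ¬A ∨ B.
  ¬(∀v ¬C(v,v)) ∨ (∃p ¬L(p))
Drive negations inward (¬∀x A ≡ ∃x ¬A, ¬∃x A ≡ ∀x ¬A, De Morgan for ∧/∨):
  (∃v C(v,v)) ∨ (∃p ¬L(p))
Extract every quantifier outward, since the variables are now distinct and don't occur free across branches:
  ∃v ∃p (C(v,v) ∨ ¬L(p))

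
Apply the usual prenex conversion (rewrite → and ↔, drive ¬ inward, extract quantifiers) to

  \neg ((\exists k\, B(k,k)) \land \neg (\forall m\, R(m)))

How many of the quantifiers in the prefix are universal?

2

Drive negations inward (¬∀x A ≡ ∃x ¬A, ¬∃x A ≡ ∀x ¬A, De Morgan for ∧/∨):
  (\forall k\, \neg B(k,k)) \lor (\forall m\, R(m))
All bound variables are already distinct, so no renaming is needed.
Finally move all quantifiers to the prefix:
  \forall k\, \forall m\, (\neg B(k,k) \lor R(m))
The prefix is \forall k \forall m: 2 universal, 0 existential.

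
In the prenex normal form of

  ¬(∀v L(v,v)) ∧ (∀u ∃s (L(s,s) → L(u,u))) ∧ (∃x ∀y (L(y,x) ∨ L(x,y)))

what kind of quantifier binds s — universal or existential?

existential

Rewrite implications/biconditionals: A → B as ¬A ∨ B.
  ¬(∀v L(v,v)) ∧ (∀u ∃s (¬L(s,s) ∨ L(u,u))) ∧ (∃x ∀y (L(y,x) ∨ L(x,y)))
Push ¬ through the quantifiers and connectives to reach negation normal form:
  (∃v ¬L(v,v)) ∧ (∀u ∃s (¬L(s,s) ∨ L(u,u))) ∧ (∃x ∀y (L(y,x) ∨ L(x,y)))
Finally move all quantifiers to the prefix:
  ∃v ∀u ∃s ∃x ∀y (¬L(v,v) ∧ (¬L(s,s) ∨ L(u,u)) ∧ (L(y,x) ∨ L(x,y)))
The quantifier ∃s sits under an even number of negations (counting the antecedent side of each →), so it remains existential.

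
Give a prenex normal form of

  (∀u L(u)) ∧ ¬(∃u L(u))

Move each ¬ inward, flipping quantifiers it crosses:
  (∀u L(u)) ∧ (∀u ¬L(u))
Rename bound variables to avoid capture: u↦a.
  (∀u L(u)) ∧ (∀a ¬L(a))
Finally move all quantifiers to the prefix:
  ∀u ∀a (L(u) ∧ ¬L(a))

∀u ∀a (L(u) ∧ ¬L(a))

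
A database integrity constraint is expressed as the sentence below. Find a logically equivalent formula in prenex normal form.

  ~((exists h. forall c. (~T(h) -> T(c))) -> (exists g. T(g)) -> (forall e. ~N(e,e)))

exists h. forall c. exists g. exists e. ((T(h) | T(c)) & T(g) & N(e,e))

Rewrite implications/biconditionals: A → B as ¬A ∨ B.
  ~(~(exists h. forall c. (~~T(h) | T(c))) | ~(exists g. T(g)) | (forall e. ~N(e,e)))
Drive negations inward (¬∀x A ≡ ∃x ¬A, ¬∃x A ≡ ∀x ¬A, De Morgan for ∧/∨):
  (exists h. forall c. (T(h) | T(c))) & (exists g. T(g)) & (exists e. N(e,e))
Finally move all quantifiers to the prefix:
  exists h. forall c. exists g. exists e. ((T(h) | T(c)) & T(g) & N(e,e))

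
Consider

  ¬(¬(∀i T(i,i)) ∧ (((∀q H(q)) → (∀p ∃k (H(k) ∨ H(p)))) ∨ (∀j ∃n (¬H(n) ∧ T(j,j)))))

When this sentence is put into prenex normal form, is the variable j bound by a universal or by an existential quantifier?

existential

First replace A → B with ¬A ∨ B.
  ¬(¬(∀i T(i,i)) ∧ (¬(∀q H(q)) ∨ (∀p ∃k (H(k) ∨ H(p))) ∨ (∀j ∃n (¬H(n) ∧ T(j,j)))))
Push ¬ through the quantifiers and connectives to reach negation normal form:
  (∀i T(i,i)) ∨ (∀q H(q)) ∧ (∃p ∀k (¬H(k) ∧ ¬H(p))) ∧ (∃j ∀n (H(n) ∨ ¬T(j,j)))
All bound variables are already distinct, so no renaming is needed.
Pull the quantifiers to the front (each side's bound variable is not free in the other side):
  ∀i ∀q ∃p ∀k ∃j ∀n (T(i,i) ∨ H(q) ∧ ¬H(k) ∧ ¬H(p) ∧ (H(n) ∨ ¬T(j,j)))
The quantifier ∀j sits under an odd number of negations (counting the antecedent side of each →), so it flips to ∃j.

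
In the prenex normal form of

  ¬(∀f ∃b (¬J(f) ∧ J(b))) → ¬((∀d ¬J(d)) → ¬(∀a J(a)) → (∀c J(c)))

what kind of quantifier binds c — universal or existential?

Eliminate → and ↔ using ¬ and ∨.
  ¬¬(∀f ∃b (¬J(f) ∧ J(b))) ∨ ¬(¬(∀d ¬J(d)) ∨ ¬¬(∀a J(a)) ∨ (∀c J(c)))
Drive negations inward (¬∀x A ≡ ∃x ¬A, ¬∃x A ≡ ∀x ¬A, De Morgan for ∧/∨):
  (∀f ∃b (¬J(f) ∧ J(b))) ∨ (∀d ¬J(d)) ∧ (∃a ¬J(a)) ∧ (∃c ¬J(c))
All bound variables are already distinct, so no renaming is needed.
Pull the quantifiers to the front (each side's bound variable is not free in the other side):
  ∀f ∃b ∀d ∃a ∃c (¬J(f) ∧ J(b) ∨ ¬J(d) ∧ ¬J(a) ∧ ¬J(c))
The quantifier ∀c sits under an odd number of negations (counting the antecedent side of each →), so it flips to ∃c.

existential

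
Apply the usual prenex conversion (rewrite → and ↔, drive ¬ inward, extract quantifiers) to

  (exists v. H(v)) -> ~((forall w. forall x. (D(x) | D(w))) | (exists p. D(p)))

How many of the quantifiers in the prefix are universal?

Eliminate → and ↔ using ¬ and ∨.
  ~(exists v. H(v)) | ~((forall w. forall x. (D(x) | D(w))) | (exists p. D(p)))
Drive negations inward (¬∀x A ≡ ∃x ¬A, ¬∃x A ≡ ∀x ¬A, De Morgan for ∧/∨):
  (forall v. ~H(v)) | (exists w. exists x. (~D(x) & ~D(w))) & (forall p. ~D(p))
All bound variables are already distinct, so no renaming is needed.
Finally move all quantifiers to the prefix:
  forall v. exists w. exists x. forall p. (~H(v) | ~D(x) & ~D(w) & ~D(p))
The prefix is forall v exists w exists x forall p: 2 universal, 2 existential.

2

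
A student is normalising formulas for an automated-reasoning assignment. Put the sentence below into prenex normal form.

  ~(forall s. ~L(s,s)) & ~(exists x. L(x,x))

exists s. forall x. (L(s,s) & ~L(x,x))

Push ¬ through the quantifiers and connectives to reach negation normal form:
  (exists s. L(s,s)) & (forall x. ~L(x,x))
Pull the quantifiers to the front (each side's bound variable is not free in the other side):
  exists s. forall x. (L(s,s) & ~L(x,x))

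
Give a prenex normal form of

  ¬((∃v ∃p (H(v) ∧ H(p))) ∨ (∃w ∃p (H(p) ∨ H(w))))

∀v ∀p ∀w ∀c ((¬H(v) ∨ ¬H(p)) ∧ ¬H(c) ∧ ¬H(w))

Move each ¬ inward, flipping quantifiers it crosses:
  (∀v ∀p (¬H(v) ∨ ¬H(p))) ∧ (∀w ∀p (¬H(p) ∧ ¬H(w)))
Standardize variables apart so no two quantifiers bind the same name: p↦c.
  (∀v ∀p (¬H(v) ∨ ¬H(p))) ∧ (∀w ∀c (¬H(c) ∧ ¬H(w)))
Finally move all quantifiers to the prefix:
  ∀v ∀p ∀w ∀c ((¬H(v) ∨ ¬H(p)) ∧ ¬H(c) ∧ ¬H(w))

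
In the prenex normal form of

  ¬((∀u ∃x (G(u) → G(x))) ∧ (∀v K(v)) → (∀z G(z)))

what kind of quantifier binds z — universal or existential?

First replace A → B with ¬A ∨ B.
  ¬(¬((∀u ∃x (¬G(u) ∨ G(x))) ∧ (∀v K(v))) ∨ (∀z G(z)))
Drive negations inward (¬∀x A ≡ ∃x ¬A, ¬∃x A ≡ ∀x ¬A, De Morgan for ∧/∨):
  (∀u ∃x (¬G(u) ∨ G(x))) ∧ (∀v K(v)) ∧ (∃z ¬G(z))
Extract every quantifier outward, since the variables are now distinct and don't occur free across branches:
  ∀u ∃x ∀v ∃z ((¬G(u) ∨ G(x)) ∧ K(v) ∧ ¬G(z))
The quantifier ∀z sits under an odd number of negations (counting the antecedent side of each →), so it flips to ∃z.

existential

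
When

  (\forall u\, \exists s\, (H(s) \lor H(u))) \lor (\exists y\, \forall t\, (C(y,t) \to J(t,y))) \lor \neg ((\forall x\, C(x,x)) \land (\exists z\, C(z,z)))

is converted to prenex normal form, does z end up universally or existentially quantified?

Rewrite implications/biconditionals: A → B as ¬A ∨ B.
  (\forall u\, \exists s\, (H(s) \lor H(u))) \lor (\exists y\, \forall t\, (\neg C(y,t) \lor J(t,y))) \lor \neg ((\forall x\, C(x,x)) \land (\exists z\, C(z,z)))
Move each ¬ inward, flipping quantifiers it crosses:
  (\forall u\, \exists s\, (H(s) \lor H(u))) \lor (\exists y\, \forall t\, (\neg C(y,t) \lor J(t,y))) \lor (\exists x\, \neg C(x,x)) \lor (\forall z\, \neg C(z,z))
All bound variables are already distinct, so no renaming is needed.
Extract every quantifier outward, since the variables are now distinct and don't occur free across branches:
  \forall u\, \exists s\, \exists y\, \forall t\, \exists x\, \forall z\, (H(s) \lor H(u) \lor \neg C(y,t) \lor J(t,y) \lor \neg C(x,x) \lor \neg C(z,z))
The quantifier \exists z sits under an odd number of negations (counting the antecedent side of each →), so it flips to \forall z.

universal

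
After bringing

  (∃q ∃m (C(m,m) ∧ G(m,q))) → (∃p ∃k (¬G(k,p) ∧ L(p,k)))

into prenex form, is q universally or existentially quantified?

universal

Rewrite implications/biconditionals: A → B as ¬A ∨ B.
  ¬(∃q ∃m (C(m,m) ∧ G(m,q))) ∨ (∃p ∃k (¬G(k,p) ∧ L(p,k)))
Push ¬ through the quantifiers and connectives to reach negation normal form:
  (∀q ∀m (¬C(m,m) ∨ ¬G(m,q))) ∨ (∃p ∃k (¬G(k,p) ∧ L(p,k)))
Pull the quantifiers to the front (each side's bound variable is not free in the other side):
  ∀q ∀m ∃p ∃k (¬C(m,m) ∨ ¬G(m,q) ∨ ¬G(k,p) ∧ L(p,k))
The quantifier ∃q sits under an odd number of negations (counting the antecedent side of each →), so it flips to ∀q.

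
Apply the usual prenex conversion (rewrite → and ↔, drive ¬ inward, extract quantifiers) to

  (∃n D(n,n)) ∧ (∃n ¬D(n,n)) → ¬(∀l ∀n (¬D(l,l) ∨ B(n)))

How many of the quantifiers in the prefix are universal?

Eliminate → and ↔ using ¬ and ∨.
  ¬((∃n D(n,n)) ∧ (∃n ¬D(n,n))) ∨ ¬(∀l ∀n (¬D(l,l) ∨ B(n)))
Push ¬ through the quantifiers and connectives to reach negation normal form:
  (∀n ¬D(n,n)) ∨ (∀n D(n,n)) ∨ (∃l ∃n (D(l,l) ∧ ¬B(n)))
Rename bound variables to avoid capture: n↦y, n↦z1.
  (∀n ¬D(n,n)) ∨ (∀y D(y,y)) ∨ (∃l ∃z1 (D(l,l) ∧ ¬B(z1)))
Pull the quantifiers to the front (each side's bound variable is not free in the other side):
  ∀n ∀y ∃l ∃z1 (¬D(n,n) ∨ D(y,y) ∨ D(l,l) ∧ ¬B(z1))
The prefix is ∀n ∀y ∃l ∃z1: 2 universal, 2 existential.

2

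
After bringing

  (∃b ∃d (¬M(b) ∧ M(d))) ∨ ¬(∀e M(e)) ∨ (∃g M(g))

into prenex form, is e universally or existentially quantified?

Move each ¬ inward, flipping quantifiers it crosses:
  (∃b ∃d (¬M(b) ∧ M(d))) ∨ (∃e ¬M(e)) ∨ (∃g M(g))
Pull the quantifiers to the front (each side's bound variable is not free in the other side):
  ∃b ∃d ∃e ∃g (¬M(b) ∧ M(d) ∨ ¬M(e) ∨ M(g))
The quantifier ∀e sits under an odd number of negations, so it flips to ∃e.

existential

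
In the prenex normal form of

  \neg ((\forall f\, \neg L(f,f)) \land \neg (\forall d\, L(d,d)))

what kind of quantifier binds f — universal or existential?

Move each ¬ inward, flipping quantifiers it crosses:
  (\exists f\, L(f,f)) \lor (\forall d\, L(d,d))
All bound variables are already distinct, so no renaming is needed.
Pull the quantifiers to the front (each side's bound variable is not free in the other side):
  \exists f\, \forall d\, (L(f,f) \lor L(d,d))
The quantifier \forall f sits under an odd number of negations, so it flips to \exists f.

existential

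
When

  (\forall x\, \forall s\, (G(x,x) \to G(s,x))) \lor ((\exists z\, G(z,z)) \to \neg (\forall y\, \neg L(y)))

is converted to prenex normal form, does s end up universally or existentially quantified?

universal

Eliminate → and ↔ using ¬ and ∨.
  (\forall x\, \forall s\, (\neg G(x,x) \lor G(s,x))) \lor \neg (\exists z\, G(z,z)) \lor \neg (\forall y\, \neg L(y))
Move each ¬ inward, flipping quantifiers it crosses:
  (\forall x\, \forall s\, (\neg G(x,x) \lor G(s,x))) \lor (\forall z\, \neg G(z,z)) \lor (\exists y\, L(y))
All bound variables are already distinct, so no renaming is needed.
Finally move all quantifiers to the prefix:
  \forall x\, \forall s\, \forall z\, \exists y\, (\neg G(x,x) \lor G(s,x) \lor \neg G(z,z) \lor L(y))
The quantifier \forall s sits under an even number of negations (counting the antecedent side of each →), so it remains universal.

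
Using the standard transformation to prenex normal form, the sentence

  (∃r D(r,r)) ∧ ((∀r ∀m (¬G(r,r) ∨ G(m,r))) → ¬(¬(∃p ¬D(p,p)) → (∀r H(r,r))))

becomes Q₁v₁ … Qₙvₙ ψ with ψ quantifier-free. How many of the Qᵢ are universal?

Rewrite implications/biconditionals: A → B as ¬A ∨ B.
  (∃r D(r,r)) ∧ (¬(∀r ∀m (¬G(r,r) ∨ G(m,r))) ∨ ¬(¬¬(∃p ¬D(p,p)) ∨ (∀r H(r,r))))
Move each ¬ inward, flipping quantifiers it crosses:
  (∃r D(r,r)) ∧ ((∃r ∃m (G(r,r) ∧ ¬G(m,r))) ∨ (∀p D(p,p)) ∧ (∃r ¬H(r,r)))
Give each quantifier a distinct variable: r↦x1, r↦y1.
  (∃r D(r,r)) ∧ ((∃x1 ∃m (G(x1,x1) ∧ ¬G(m,x1))) ∨ (∀p D(p,p)) ∧ (∃y1 ¬H(y1,y1)))
Finally move all quantifiers to the prefix:
  ∃r ∃x1 ∃m ∀p ∃y1 (D(r,r) ∧ (G(x1,x1) ∧ ¬G(m,x1) ∨ D(p,p) ∧ ¬H(y1,y1)))
The prefix is ∃r ∃x1 ∃m ∀p ∃y1: 1 universal, 4 existential.

1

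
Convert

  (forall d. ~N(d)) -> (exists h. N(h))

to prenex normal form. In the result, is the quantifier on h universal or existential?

Rewrite implications/biconditionals: A → B as ¬A ∨ B.
  ~(forall d. ~N(d)) | (exists h. N(h))
Push ¬ through the quantifiers and connectives to reach negation normal form:
  (exists d. N(d)) | (exists h. N(h))
Finally move all quantifiers to the prefix:
  exists d. exists h. (N(d) | N(h))
The quantifier exists h sits under an even number of negations (counting the antecedent side of each →), so it remains existential.

existential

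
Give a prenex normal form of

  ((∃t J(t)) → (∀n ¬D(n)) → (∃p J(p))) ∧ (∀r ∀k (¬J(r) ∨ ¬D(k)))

∀t ∃n ∃p ∀r ∀k ((¬J(t) ∨ D(n) ∨ J(p)) ∧ (¬J(r) ∨ ¬D(k)))

Rewrite implications/biconditionals: A → B as ¬A ∨ B.
  (¬(∃t J(t)) ∨ ¬(∀n ¬D(n)) ∨ (∃p J(p))) ∧ (∀r ∀k (¬J(r) ∨ ¬D(k)))
Move each ¬ inward, flipping quantifiers it crosses:
  ((∀t ¬J(t)) ∨ (∃n D(n)) ∨ (∃p J(p))) ∧ (∀r ∀k (¬J(r) ∨ ¬D(k)))
All bound variables are already distinct, so no renaming is needed.
Pull the quantifiers to the front (each side's bound variable is not free in the other side):
  ∀t ∃n ∃p ∀r ∀k ((¬J(t) ∨ D(n) ∨ J(p)) ∧ (¬J(r) ∨ ¬D(k)))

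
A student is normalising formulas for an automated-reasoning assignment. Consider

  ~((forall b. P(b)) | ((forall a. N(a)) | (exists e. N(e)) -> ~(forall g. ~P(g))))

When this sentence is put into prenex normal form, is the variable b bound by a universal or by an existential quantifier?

Rewrite implications/biconditionals: A → B as ¬A ∨ B.
  ~((forall b. P(b)) | ~((forall a. N(a)) | (exists e. N(e))) | ~(forall g. ~P(g)))
Push ¬ through the quantifiers and connectives to reach negation normal form:
  (exists b. ~P(b)) & ((forall a. N(a)) | (exists e. N(e))) & (forall g. ~P(g))
All bound variables are already distinct, so no renaming is needed.
Extract every quantifier outward, since the variables are now distinct and don't occur free across branches:
  exists b. forall a. exists e. forall g. (~P(b) & (N(a) | N(e)) & ~P(g))
The quantifier forall b sits under an odd number of negations (counting the antecedent side of each →), so it flips to exists b.

existential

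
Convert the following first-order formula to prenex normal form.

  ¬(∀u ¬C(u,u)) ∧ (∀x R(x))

Push ¬ through the quantifiers and connectives to reach negation normal form:
  (∃u C(u,u)) ∧ (∀x R(x))
All bound variables are already distinct, so no renaming is needed.
Pull the quantifiers to the front (each side's bound variable is not free in the other side):
  ∃u ∀x (C(u,u) ∧ R(x))

∃u ∀x (C(u,u) ∧ R(x))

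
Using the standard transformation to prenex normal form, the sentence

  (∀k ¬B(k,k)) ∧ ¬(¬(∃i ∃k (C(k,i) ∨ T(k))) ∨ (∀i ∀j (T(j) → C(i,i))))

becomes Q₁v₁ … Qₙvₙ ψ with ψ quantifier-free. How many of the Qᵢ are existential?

4

Rewrite implications/biconditionals: A → B as ¬A ∨ B.
  (∀k ¬B(k,k)) ∧ ¬(¬(∃i ∃k (C(k,i) ∨ T(k))) ∨ (∀i ∀j (¬T(j) ∨ C(i,i))))
Drive negations inward (¬∀x A ≡ ∃x ¬A, ¬∃x A ≡ ∀x ¬A, De Morgan for ∧/∨):
  (∀k ¬B(k,k)) ∧ (∃i ∃k (C(k,i) ∨ T(k))) ∧ (∃i ∃j (T(j) ∧ ¬C(i,i)))
Rename bound variables to avoid capture: k↦x1, i↦y.
  (∀k ¬B(k,k)) ∧ (∃i ∃x1 (C(x1,i) ∨ T(x1))) ∧ (∃y ∃j (T(j) ∧ ¬C(y,y)))
Extract every quantifier outward, since the variables are now distinct and don't occur free across branches:
  ∀k ∃i ∃x1 ∃y ∃j (¬B(k,k) ∧ (C(x1,i) ∨ T(x1)) ∧ T(j) ∧ ¬C(y,y))
The prefix is ∀k ∃i ∃x1 ∃y ∃j: 1 universal, 4 existential.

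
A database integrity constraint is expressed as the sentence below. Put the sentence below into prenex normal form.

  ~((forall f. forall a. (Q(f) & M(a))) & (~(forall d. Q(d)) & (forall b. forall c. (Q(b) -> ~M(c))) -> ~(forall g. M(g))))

exists f. exists a. exists d. forall b. forall c. forall g. (~Q(f) | ~M(a) | ~Q(d) & (~Q(b) | ~M(c)) & M(g))

Rewrite implications/biconditionals: A → B as ¬A ∨ B.
  ~((forall f. forall a. (Q(f) & M(a))) & (~(~(forall d. Q(d)) & (forall b. forall c. (~Q(b) | ~M(c)))) | ~(forall g. M(g))))
Drive negations inward (¬∀x A ≡ ∃x ¬A, ¬∃x A ≡ ∀x ¬A, De Morgan for ∧/∨):
  (exists f. exists a. (~Q(f) | ~M(a))) | (exists d. ~Q(d)) & (forall b. forall c. (~Q(b) | ~M(c))) & (forall g. M(g))
Extract every quantifier outward, since the variables are now distinct and don't occur free across branches:
  exists f. exists a. exists d. forall b. forall c. forall g. (~Q(f) | ~M(a) | ~Q(d) & (~Q(b) | ~M(c)) & M(g))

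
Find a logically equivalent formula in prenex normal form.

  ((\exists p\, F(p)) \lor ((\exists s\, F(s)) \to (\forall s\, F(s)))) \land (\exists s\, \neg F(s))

Rewrite implications/biconditionals: A → B as ¬A ∨ B.
  ((\exists p\, F(p)) \lor \neg (\exists s\, F(s)) \lor (\forall s\, F(s))) \land (\exists s\, \neg F(s))
Push ¬ through the quantifiers and connectives to reach negation normal form:
  ((\exists p\, F(p)) \lor (\forall s\, \neg F(s)) \lor (\forall s\, F(s))) \land (\exists s\, \neg F(s))
Give each quantifier a distinct variable: s↦z1, s↦t.
  ((\exists p\, F(p)) \lor (\forall s\, \neg F(s)) \lor (\forall z1\, F(z1))) \land (\exists t\, \neg F(t))
Extract every quantifier outward, since the variables are now distinct and don't occur free across branches:
  \exists p\, \forall s\, \forall z1\, \exists t\, ((F(p) \lor \neg F(s) \lor F(z1)) \land \neg F(t))

\exists p\, \forall s\, \forall z1\, \exists t\, ((F(p) \lor \neg F(s) \lor F(z1)) \land \neg F(t))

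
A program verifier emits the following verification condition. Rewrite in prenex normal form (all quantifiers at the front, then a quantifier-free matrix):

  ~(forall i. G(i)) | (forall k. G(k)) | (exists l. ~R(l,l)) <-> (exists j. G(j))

Eliminate → and ↔ using ¬ and ∨; A ↔ B as (¬A ∨ B) ∧ (¬B ∨ A).
  (~(~(forall i. G(i)) | (forall k. G(k)) | (exists l. ~R(l,l))) | (exists j. G(j))) & (~(exists j. G(j)) | ~(forall i. G(i)) | (forall k. G(k)) | (exists l. ~R(l,l)))
Move each ¬ inward, flipping quantifiers it crosses:
  ((forall i. G(i)) & (exists k. ~G(k)) & (forall l. R(l,l)) | (exists j. G(j))) & ((forall j. ~G(j)) | (exists i. ~G(i)) | (forall k. G(k)) | (exists l. ~R(l,l)))
Standardize variables apart so no two quantifiers bind the same name: j↦r, i↦t, k↦s, l↦q.
  ((forall i. G(i)) & (exists k. ~G(k)) & (forall l. R(l,l)) | (exists j. G(j))) & ((forall r. ~G(r)) | (exists t. ~G(t)) | (forall s. G(s)) | (exists q. ~R(q,q)))
Pull the quantifiers to the front (each side's bound variable is not free in the other side):
  forall i. exists k. forall l. exists j. forall r. exists t. forall s. exists q. ((G(i) & ~G(k) & R(l,l) | G(j)) & (~G(r) | ~G(t) | G(s) | ~R(q,q)))

forall i. exists k. forall l. exists j. forall r. exists t. forall s. exists q. ((G(i) & ~G(k) & R(l,l) | G(j)) & (~G(r) | ~G(t) | G(s) | ~R(q,q)))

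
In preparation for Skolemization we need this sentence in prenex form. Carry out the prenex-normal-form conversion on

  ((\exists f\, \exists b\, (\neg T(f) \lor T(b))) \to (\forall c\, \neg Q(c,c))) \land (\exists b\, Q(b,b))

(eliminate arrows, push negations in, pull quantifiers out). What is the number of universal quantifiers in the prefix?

3

Eliminate → and ↔ using ¬ and ∨.
  (\neg (\exists f\, \exists b\, (\neg T(f) \lor T(b))) \lor (\forall c\, \neg Q(c,c))) \land (\exists b\, Q(b,b))
Move each ¬ inward, flipping quantifiers it crosses:
  ((\forall f\, \forall b\, (T(f) \land \neg T(b))) \lor (\forall c\, \neg Q(c,c))) \land (\exists b\, Q(b,b))
Give each quantifier a distinct variable: b↦v.
  ((\forall f\, \forall b\, (T(f) \land \neg T(b))) \lor (\forall c\, \neg Q(c,c))) \land (\exists v\, Q(v,v))
Finally move all quantifiers to the prefix:
  \forall f\, \forall b\, \forall c\, \exists v\, ((T(f) \land \neg T(b) \lor \neg Q(c,c)) \land Q(v,v))
The prefix is \forall f \forall b \forall c \exists v: 3 universal, 1 existential.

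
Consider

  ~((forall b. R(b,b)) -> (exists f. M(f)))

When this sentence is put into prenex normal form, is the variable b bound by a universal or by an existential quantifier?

universal

Eliminate → and ↔ using ¬ and ∨.
  ~(~(forall b. R(b,b)) | (exists f. M(f)))
Drive negations inward (¬∀x A ≡ ∃x ¬A, ¬∃x A ≡ ∀x ¬A, De Morgan for ∧/∨):
  (forall b. R(b,b)) & (forall f. ~M(f))
All bound variables are already distinct, so no renaming is needed.
Finally move all quantifiers to the prefix:
  forall b. forall f. (R(b,b) & ~M(f))
The quantifier forall b sits under an even number of negations (counting the antecedent side of each →), so it remains universal.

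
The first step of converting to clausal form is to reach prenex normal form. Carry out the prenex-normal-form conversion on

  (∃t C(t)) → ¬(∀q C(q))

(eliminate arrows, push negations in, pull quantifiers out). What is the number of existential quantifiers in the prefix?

Rewrite implications/biconditionals: A → B as ¬A ∨ B.
  ¬(∃t C(t)) ∨ ¬(∀q C(q))
Drive negations inward (¬∀x A ≡ ∃x ¬A, ¬∃x A ≡ ∀x ¬A, De Morgan for ∧/∨):
  (∀t ¬C(t)) ∨ (∃q ¬C(q))
Finally move all quantifiers to the prefix:
  ∀t ∃q (¬C(t) ∨ ¬C(q))
The prefix is ∀t ∃q: 1 universal, 1 existential.

1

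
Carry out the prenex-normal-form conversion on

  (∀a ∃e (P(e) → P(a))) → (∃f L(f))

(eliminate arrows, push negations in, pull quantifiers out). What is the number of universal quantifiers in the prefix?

Eliminate → and ↔ using ¬ and ∨.
  ¬(∀a ∃e (¬P(e) ∨ P(a))) ∨ (∃f L(f))
Move each ¬ inward, flipping quantifiers it crosses:
  (∃a ∀e (P(e) ∧ ¬P(a))) ∨ (∃f L(f))
Extract every quantifier outward, since the variables are now distinct and don't occur free across branches:
  ∃a ∀e ∃f (P(e) ∧ ¬P(a) ∨ L(f))
The prefix is ∃a ∀e ∃f: 1 universal, 2 existential.

1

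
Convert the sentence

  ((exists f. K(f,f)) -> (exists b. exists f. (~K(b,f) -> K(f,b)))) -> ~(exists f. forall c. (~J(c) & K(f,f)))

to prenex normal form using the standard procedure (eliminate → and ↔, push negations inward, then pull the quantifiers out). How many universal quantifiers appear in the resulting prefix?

Eliminate → and ↔ using ¬ and ∨.
  ~(~(exists f. K(f,f)) | (exists b. exists f. (~~K(b,f) | K(f,b)))) | ~(exists f. forall c. (~J(c) & K(f,f)))
Move each ¬ inward, flipping quantifiers it crosses:
  (exists f. K(f,f)) & (forall b. forall f. (~K(b,f) & ~K(f,b))) | (forall f. exists c. (J(c) | ~K(f,f)))
Standardize variables apart so no two quantifiers bind the same name: f↦v1, f↦r.
  (exists f. K(f,f)) & (forall b. forall v1. (~K(b,v1) & ~K(v1,b))) | (forall r. exists c. (J(c) | ~K(r,r)))
Finally move all quantifiers to the prefix:
  exists f. forall b. forall v1. forall r. exists c. (K(f,f) & ~K(b,v1) & ~K(v1,b) | J(c) | ~K(r,r))
The prefix is exists f forall b forall v1 forall r exists c: 3 universal, 2 existential.

3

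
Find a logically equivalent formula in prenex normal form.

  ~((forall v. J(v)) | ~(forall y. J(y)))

exists v. forall y. (~J(v) & J(y))

Move each ¬ inward, flipping quantifiers it crosses:
  (exists v. ~J(v)) & (forall y. J(y))
All bound variables are already distinct, so no renaming is needed.
Extract every quantifier outward, since the variables are now distinct and don't occur free across branches:
  exists v. forall y. (~J(v) & J(y))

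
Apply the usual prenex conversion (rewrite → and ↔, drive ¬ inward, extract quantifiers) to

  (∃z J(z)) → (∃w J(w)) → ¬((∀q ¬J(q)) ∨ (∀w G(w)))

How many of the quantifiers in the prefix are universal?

2

First replace A → B with ¬A ∨ B.
  ¬(∃z J(z)) ∨ ¬(∃w J(w)) ∨ ¬((∀q ¬J(q)) ∨ (∀w G(w)))
Drive negations inward (¬∀x A ≡ ∃x ¬A, ¬∃x A ≡ ∀x ¬A, De Morgan for ∧/∨):
  (∀z ¬J(z)) ∨ (∀w ¬J(w)) ∨ (∃q J(q)) ∧ (∃w ¬G(w))
Give each quantifier a distinct variable: w↦y.
  (∀z ¬J(z)) ∨ (∀w ¬J(w)) ∨ (∃q J(q)) ∧ (∃y ¬G(y))
Extract every quantifier outward, since the variables are now distinct and don't occur free across branches:
  ∀z ∀w ∃q ∃y (¬J(z) ∨ ¬J(w) ∨ J(q) ∧ ¬G(y))
The prefix is ∀z ∀w ∃q ∃y: 2 universal, 2 existential.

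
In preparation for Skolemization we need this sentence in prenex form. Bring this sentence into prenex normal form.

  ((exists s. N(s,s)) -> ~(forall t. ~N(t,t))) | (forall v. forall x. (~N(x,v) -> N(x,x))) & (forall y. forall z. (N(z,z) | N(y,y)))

First replace A → B with ¬A ∨ B.
  ~(exists s. N(s,s)) | ~(forall t. ~N(t,t)) | (forall v. forall x. (~~N(x,v) | N(x,x))) & (forall y. forall z. (N(z,z) | N(y,y)))
Push ¬ through the quantifiers and connectives to reach negation normal form:
  (forall s. ~N(s,s)) | (exists t. N(t,t)) | (forall v. forall x. (N(x,v) | N(x,x))) & (forall y. forall z. (N(z,z) | N(y,y)))
Finally move all quantifiers to the prefix:
  forall s. exists t. forall v. forall x. forall y. forall z. (~N(s,s) | N(t,t) | (N(x,v) | N(x,x)) & (N(z,z) | N(y,y)))

forall s. exists t. forall v. forall x. forall y. forall z. (~N(s,s) | N(t,t) | (N(x,v) | N(x,x)) & (N(z,z) | N(y,y)))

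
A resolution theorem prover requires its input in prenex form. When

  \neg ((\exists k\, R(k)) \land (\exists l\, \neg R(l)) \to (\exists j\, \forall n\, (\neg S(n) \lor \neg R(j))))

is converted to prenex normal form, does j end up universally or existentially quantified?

universal

First replace A → B with ¬A ∨ B.
  \neg (\neg ((\exists k\, R(k)) \land (\exists l\, \neg R(l))) \lor (\exists j\, \forall n\, (\neg S(n) \lor \neg R(j))))
Drive negations inward (¬∀x A ≡ ∃x ¬A, ¬∃x A ≡ ∀x ¬A, De Morgan for ∧/∨):
  (\exists k\, R(k)) \land (\exists l\, \neg R(l)) \land (\forall j\, \exists n\, (S(n) \land R(j)))
Finally move all quantifiers to the prefix:
  \exists k\, \exists l\, \forall j\, \exists n\, (R(k) \land \neg R(l) \land S(n) \land R(j))
The quantifier \exists j sits under an odd number of negations (counting the antecedent side of each →), so it flips to \forall j.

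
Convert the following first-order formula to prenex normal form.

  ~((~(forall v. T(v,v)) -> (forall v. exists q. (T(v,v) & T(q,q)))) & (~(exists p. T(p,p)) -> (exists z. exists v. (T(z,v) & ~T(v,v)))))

exists v. exists s. forall q. forall p. forall z. forall r. (~T(v,v) & (~T(s,s) | ~T(q,q)) | ~T(p,p) & (~T(z,r) | T(r,r)))

Rewrite implications/biconditionals: A → B as ¬A ∨ B.
  ~((~~(forall v. T(v,v)) | (forall v. exists q. (T(v,v) & T(q,q)))) & (~~(exists p. T(p,p)) | (exists z. exists v. (T(z,v) & ~T(v,v)))))
Push ¬ through the quantifiers and connectives to reach negation normal form:
  (exists v. ~T(v,v)) & (exists v. forall q. (~T(v,v) | ~T(q,q))) | (forall p. ~T(p,p)) & (forall z. forall v. (~T(z,v) | T(v,v)))
Rename bound variables to avoid capture: v↦s, v↦r.
  (exists v. ~T(v,v)) & (exists s. forall q. (~T(s,s) | ~T(q,q))) | (forall p. ~T(p,p)) & (forall z. forall r. (~T(z,r) | T(r,r)))
Pull the quantifiers to the front (each side's bound variable is not free in the other side):
  exists v. exists s. forall q. forall p. forall z. forall r. (~T(v,v) & (~T(s,s) | ~T(q,q)) | ~T(p,p) & (~T(z,r) | T(r,r)))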